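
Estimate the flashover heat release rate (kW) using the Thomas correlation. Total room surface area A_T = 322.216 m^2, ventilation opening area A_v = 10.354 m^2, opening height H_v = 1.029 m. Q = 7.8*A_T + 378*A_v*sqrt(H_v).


7.8*A_T = 2513.3
sqrt(H_v) = 1.0144
378*A_v*sqrt(H_v) = 3970.2
Q = 2513.3 + 3970.2 = 6483.4 kW

6483.4 kW


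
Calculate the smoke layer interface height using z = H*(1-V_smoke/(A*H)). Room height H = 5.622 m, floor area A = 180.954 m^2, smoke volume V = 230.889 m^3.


V/(A*H) = 0.22696
1 - 0.22696 = 0.77304
z = 5.622 * 0.77304 = 4.3460 m

4.3460 m


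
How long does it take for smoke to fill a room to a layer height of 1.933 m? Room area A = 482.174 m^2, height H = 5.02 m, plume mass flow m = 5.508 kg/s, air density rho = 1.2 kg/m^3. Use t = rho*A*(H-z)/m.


H - z = 3.087 m
t = 1.2 * 482.174 * 3.087 / 5.508 = 324.29 s

324.29 s


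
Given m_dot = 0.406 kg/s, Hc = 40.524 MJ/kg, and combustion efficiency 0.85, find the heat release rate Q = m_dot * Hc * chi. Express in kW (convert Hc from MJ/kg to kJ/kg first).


Hc = 40.524 MJ/kg = 40.524 * 1000 kJ/kg = 40524 kJ/kg
Q = 0.406 kg/s * 40524 kJ/kg * 0.85 = 13985 kW

13985 kW


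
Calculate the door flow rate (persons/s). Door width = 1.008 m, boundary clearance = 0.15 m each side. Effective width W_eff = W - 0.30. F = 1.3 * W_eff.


W_eff = 1.008 - 0.30 = 0.708 m
F = 1.3 * 0.708 = 0.92040 persons/s

0.92040 persons/s


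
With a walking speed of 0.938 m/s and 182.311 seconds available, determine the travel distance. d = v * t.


d = 0.938 * 182.311 = 171.01 m

171.01 m


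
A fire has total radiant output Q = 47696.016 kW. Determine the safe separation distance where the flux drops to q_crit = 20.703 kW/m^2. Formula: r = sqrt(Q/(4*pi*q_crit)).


4*pi*q_crit = 260.16
Q/(4*pi*q_crit) = 183.33
r = sqrt(183.33) = 13.540 m

13.540 m


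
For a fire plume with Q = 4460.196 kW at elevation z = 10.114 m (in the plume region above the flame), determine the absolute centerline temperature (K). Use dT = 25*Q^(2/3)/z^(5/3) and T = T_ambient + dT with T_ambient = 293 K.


Q^(2/3) = 270.96
z^(5/3) = 47.301
dT = 25 * 270.96 / 47.301 = 143.21 K
T = 293 + 143.21 = 436.21 K

436.21 K


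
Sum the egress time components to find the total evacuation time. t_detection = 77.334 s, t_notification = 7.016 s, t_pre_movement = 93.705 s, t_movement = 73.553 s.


Total = 77.334 + 7.016 + 93.705 + 73.553 = 251.608 s

251.608 s


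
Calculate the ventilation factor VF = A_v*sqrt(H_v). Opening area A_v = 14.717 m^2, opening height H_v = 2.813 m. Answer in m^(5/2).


sqrt(H_v) = 1.6772
VF = 14.717 * 1.6772 = 24.683 m^(5/2)

24.683 m^(5/2)


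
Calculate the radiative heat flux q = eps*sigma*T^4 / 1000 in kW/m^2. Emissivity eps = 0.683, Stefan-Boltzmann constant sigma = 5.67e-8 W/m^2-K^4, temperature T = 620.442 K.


T^4 = 1.4819e+11
q = 0.683 * 5.67e-8 * 1.4819e+11 / 1000 = 5.7386 kW/m^2

5.7386 kW/m^2


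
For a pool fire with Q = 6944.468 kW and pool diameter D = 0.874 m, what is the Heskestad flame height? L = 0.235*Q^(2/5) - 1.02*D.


Q^(2/5) = 34.408
0.235 * Q^(2/5) = 8.0858
1.02 * D = 0.89148
L = 7.1943 m

7.1943 m


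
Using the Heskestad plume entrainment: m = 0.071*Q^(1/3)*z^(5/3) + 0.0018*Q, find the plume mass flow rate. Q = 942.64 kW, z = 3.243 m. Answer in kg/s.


Q^(1/3) = 9.8050
z^(5/3) = 7.1052
First term = 0.071 * 9.8050 * 7.1052 = 4.9464
Second term = 0.0018 * 942.64 = 1.6968
m = 6.6431 kg/s

6.6431 kg/s


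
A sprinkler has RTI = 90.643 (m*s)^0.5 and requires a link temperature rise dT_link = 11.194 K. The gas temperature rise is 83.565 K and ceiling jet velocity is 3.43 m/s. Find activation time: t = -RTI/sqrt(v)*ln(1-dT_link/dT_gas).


dT_link/dT_gas = 0.13396
ln(1 - 0.13396) = -0.14382
t = -90.643 / sqrt(3.43) * -0.14382 = 7.0389 s

7.0389 s


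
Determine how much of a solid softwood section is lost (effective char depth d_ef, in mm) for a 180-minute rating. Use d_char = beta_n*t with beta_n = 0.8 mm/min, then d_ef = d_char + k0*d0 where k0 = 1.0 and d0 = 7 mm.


d_char = 0.8 * 180 = 144 mm
d_ef = 144 + 1.0*7 = 151 mm

151 mm


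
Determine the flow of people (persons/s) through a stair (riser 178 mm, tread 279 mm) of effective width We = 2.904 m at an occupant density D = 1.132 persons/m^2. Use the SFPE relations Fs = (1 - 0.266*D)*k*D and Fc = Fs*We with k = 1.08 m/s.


1 - 0.266*D = 1 - 0.266*1.132 = 0.69889
Fs = 0.69889 * 1.08 * 1.132 = 0.85443 persons/(s*m)
Fc = 0.85443 * 2.904 = 2.4813 persons/s

2.4813 persons/s


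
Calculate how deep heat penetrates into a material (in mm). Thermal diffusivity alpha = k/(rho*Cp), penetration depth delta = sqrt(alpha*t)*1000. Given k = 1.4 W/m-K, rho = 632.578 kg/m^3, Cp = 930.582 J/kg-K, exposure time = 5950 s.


alpha = 1.4 / (632.578 * 930.582) = 2.3783e-06 m^2/s
alpha * t = 0.014151
delta = sqrt(0.014151) * 1000 = 118.96 mm

118.96 mm


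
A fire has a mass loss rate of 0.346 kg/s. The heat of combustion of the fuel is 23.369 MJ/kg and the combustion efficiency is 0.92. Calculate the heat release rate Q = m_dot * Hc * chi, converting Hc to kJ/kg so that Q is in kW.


Hc = 23.369 MJ/kg = 23.369 * 1000 kJ/kg = 23369 kJ/kg
Q = 0.346 kg/s * 23369 kJ/kg * 0.92 = 7438.8 kW

7438.8 kW


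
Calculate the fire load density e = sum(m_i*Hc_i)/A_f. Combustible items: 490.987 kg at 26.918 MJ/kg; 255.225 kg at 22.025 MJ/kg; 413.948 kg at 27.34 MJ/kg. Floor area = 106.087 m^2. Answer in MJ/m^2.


Total energy = 490.987*26.918 + 255.225*22.025 + 413.948*27.34
= 13216.39 + 5621.331 + 11317.34
= 30155.06 MJ
e = 30155.06 / 106.087 = 284.25 MJ/m^2

284.25 MJ/m^2


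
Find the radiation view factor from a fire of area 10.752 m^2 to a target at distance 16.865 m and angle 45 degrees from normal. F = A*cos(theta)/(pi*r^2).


cos(45 deg) = 0.70711
pi*r^2 = 893.56
F = 10.752 * 0.70711 / 893.56 = 0.0085085

0.0085085


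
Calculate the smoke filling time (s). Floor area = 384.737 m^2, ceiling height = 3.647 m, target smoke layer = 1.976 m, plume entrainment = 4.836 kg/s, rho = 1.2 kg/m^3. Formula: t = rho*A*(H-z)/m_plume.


H - z = 1.671 m
t = 1.2 * 384.737 * 1.671 / 4.836 = 159.53 s

159.53 s


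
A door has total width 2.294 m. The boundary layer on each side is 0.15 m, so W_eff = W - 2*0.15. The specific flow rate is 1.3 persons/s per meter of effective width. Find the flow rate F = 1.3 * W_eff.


W_eff = 2.294 - 0.30 = 1.994 m
F = 1.3 * 1.994 = 2.5922 persons/s

2.5922 persons/s


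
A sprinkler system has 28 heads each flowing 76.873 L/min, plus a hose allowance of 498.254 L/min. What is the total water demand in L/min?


Sprinkler demand = 28 * 76.873 = 2152.444 L/min
Total = 2152.444 + 498.254 = 2650.698 L/min

2650.698 L/min


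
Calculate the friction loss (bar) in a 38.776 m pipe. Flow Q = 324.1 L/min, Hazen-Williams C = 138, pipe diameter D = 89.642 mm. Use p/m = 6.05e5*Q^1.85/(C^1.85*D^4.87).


Q^1.85 = 44132
C^1.85 = 9094.4
D^4.87 = 3.2265e+09
p/m = 0.00090992 bar/m
p_total = 0.00090992 * 38.776 = 0.035283 bar

0.035283 bar


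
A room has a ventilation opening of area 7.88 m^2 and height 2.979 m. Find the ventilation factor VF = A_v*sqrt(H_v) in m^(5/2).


sqrt(H_v) = 1.7260
VF = 7.88 * 1.7260 = 13.601 m^(5/2)

13.601 m^(5/2)


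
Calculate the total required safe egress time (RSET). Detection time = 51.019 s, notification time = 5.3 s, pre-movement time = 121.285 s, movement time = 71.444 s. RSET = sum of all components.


Total = 51.019 + 5.3 + 121.285 + 71.444 = 249.048 s

249.048 s


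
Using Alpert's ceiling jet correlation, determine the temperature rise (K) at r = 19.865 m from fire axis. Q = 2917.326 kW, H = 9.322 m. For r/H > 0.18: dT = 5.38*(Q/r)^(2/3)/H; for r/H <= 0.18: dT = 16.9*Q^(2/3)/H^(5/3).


r/H = 19.865 / 9.322 = 2.1310
r/H > 0.18, so dT = 5.38*(Q/r)^(2/3)/H
Q/r = 146.86
(Q/r)^(2/3) = 27.835
dT = 5.38 * 27.835 / 9.322 = 16.065 K

16.065 K


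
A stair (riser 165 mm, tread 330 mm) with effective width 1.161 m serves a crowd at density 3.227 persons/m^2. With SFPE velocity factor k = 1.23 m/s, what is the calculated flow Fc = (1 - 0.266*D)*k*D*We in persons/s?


1 - 0.266*D = 1 - 0.266*3.227 = 0.14162
Fs = 0.14162 * 1.23 * 3.227 = 0.56211 persons/(s*m)
Fc = 0.56211 * 1.161 = 0.65261 persons/s

0.65261 persons/s


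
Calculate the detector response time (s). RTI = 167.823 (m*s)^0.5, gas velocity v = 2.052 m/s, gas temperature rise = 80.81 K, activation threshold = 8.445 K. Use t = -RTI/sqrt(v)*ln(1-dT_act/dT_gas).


dT_act/dT_gas = 0.10450
ln(1 - 0.10450) = -0.11038
t = -167.823 / sqrt(2.052) * -0.11038 = 12.931 s

12.931 s


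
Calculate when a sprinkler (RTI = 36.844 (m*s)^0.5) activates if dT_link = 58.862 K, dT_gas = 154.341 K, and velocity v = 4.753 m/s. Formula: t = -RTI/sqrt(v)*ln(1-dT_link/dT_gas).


dT_link/dT_gas = 0.38138
ln(1 - 0.38138) = -0.48026
t = -36.844 / sqrt(4.753) * -0.48026 = 8.1163 s

8.1163 s


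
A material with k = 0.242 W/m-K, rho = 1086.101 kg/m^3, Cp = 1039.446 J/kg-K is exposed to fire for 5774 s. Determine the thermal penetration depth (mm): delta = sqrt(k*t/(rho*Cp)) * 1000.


alpha = 0.242 / (1086.101 * 1039.446) = 2.1436e-07 m^2/s
alpha * t = 0.0012377
delta = sqrt(0.0012377) * 1000 = 35.181 mm

35.181 mm


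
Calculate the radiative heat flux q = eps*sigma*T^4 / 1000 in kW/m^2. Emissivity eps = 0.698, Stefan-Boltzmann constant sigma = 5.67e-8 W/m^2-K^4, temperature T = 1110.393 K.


T^4 = 1.5202e+12
q = 0.698 * 5.67e-8 * 1.5202e+12 / 1000 = 60.165 kW/m^2

60.165 kW/m^2


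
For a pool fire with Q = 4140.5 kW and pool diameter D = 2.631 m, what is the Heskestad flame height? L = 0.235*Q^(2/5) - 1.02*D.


Q^(2/5) = 27.978
0.235 * Q^(2/5) = 6.5749
1.02 * D = 2.6836
L = 3.8913 m

3.8913 m


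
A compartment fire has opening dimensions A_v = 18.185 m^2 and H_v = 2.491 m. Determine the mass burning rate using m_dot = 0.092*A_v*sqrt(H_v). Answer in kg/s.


sqrt(H_v) = 1.5783
m_dot = 0.092 * 18.185 * 1.5783 = 2.6405 kg/s

2.6405 kg/s


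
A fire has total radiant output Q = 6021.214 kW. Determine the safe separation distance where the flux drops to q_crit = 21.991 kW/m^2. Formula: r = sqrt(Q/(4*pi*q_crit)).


4*pi*q_crit = 276.35
Q/(4*pi*q_crit) = 21.789
r = sqrt(21.789) = 4.6678 m

4.6678 m


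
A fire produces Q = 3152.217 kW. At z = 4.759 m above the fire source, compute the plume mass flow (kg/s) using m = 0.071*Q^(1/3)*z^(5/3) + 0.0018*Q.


Q^(1/3) = 14.662
z^(5/3) = 13.465
First term = 0.071 * 14.662 * 13.465 = 14.017
Second term = 0.0018 * 3152.217 = 5.6740
m = 19.691 kg/s

19.691 kg/s


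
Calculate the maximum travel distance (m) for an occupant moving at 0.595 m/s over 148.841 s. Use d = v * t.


d = 0.595 * 148.841 = 88.560 m

88.560 m


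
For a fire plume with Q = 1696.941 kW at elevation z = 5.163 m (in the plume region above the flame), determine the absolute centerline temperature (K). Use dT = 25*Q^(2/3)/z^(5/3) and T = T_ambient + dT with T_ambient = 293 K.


Q^(2/3) = 142.27
z^(5/3) = 15.423
dT = 25 * 142.27 / 15.423 = 230.61 K
T = 293 + 230.61 = 523.61 K

523.61 K


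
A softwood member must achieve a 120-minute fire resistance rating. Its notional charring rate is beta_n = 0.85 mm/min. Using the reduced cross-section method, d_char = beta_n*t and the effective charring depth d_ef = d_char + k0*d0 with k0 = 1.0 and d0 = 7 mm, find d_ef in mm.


d_char = 0.85 * 120 = 102 mm
d_ef = 102 + 1.0*7 = 109 mm

109 mm


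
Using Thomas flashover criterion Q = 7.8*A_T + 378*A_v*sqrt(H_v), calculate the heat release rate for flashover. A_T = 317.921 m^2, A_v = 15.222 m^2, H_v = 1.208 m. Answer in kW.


7.8*A_T = 2479.8
sqrt(H_v) = 1.0991
378*A_v*sqrt(H_v) = 6324.1
Q = 2479.8 + 6324.1 = 8803.9 kW

8803.9 kW


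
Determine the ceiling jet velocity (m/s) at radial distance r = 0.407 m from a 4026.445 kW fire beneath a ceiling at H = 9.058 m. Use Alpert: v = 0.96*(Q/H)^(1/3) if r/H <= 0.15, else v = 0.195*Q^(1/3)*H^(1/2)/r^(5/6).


r/H = 0.407 / 9.058 = 0.044933
r/H <= 0.15, so v = 0.96*(Q/H)^(1/3)
Q/H = 444.52
(Q/H)^(1/3) = 7.6318
v = 0.96 * 7.6318 = 7.3266 m/s

7.3266 m/s


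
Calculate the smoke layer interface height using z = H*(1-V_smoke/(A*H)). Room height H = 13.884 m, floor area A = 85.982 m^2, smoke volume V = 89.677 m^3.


V/(A*H) = 0.075121
1 - 0.075121 = 0.92488
z = 13.884 * 0.92488 = 12.841 m

12.841 m


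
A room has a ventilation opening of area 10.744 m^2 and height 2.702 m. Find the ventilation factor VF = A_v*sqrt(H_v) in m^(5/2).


sqrt(H_v) = 1.6438
VF = 10.744 * 1.6438 = 17.661 m^(5/2)

17.661 m^(5/2)


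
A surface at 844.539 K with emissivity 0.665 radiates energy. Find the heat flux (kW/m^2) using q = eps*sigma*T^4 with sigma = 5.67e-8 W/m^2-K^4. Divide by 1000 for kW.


T^4 = 5.0872e+11
q = 0.665 * 5.67e-8 * 5.0872e+11 / 1000 = 19.182 kW/m^2

19.182 kW/m^2


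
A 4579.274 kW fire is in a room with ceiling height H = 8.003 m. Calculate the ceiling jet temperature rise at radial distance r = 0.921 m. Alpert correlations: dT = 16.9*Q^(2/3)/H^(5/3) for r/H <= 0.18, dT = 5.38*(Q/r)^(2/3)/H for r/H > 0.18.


r/H = 0.921 / 8.003 = 0.11508
r/H <= 0.18, so dT = 16.9*Q^(2/3)/H^(5/3)
Q^(2/3) = 275.76
H^(5/3) = 32.020
dT = 16.9 * 275.76 / 32.020 = 145.54 K

145.54 K


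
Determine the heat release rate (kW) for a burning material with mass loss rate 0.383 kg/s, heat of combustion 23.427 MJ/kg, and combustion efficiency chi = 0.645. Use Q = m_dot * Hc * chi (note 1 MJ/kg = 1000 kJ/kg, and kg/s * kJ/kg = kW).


Hc = 23.427 MJ/kg = 23.427 * 1000 kJ/kg = 23427 kJ/kg
Q = 0.383 kg/s * 23427 kJ/kg * 0.645 = 5787.3 kW

5787.3 kW


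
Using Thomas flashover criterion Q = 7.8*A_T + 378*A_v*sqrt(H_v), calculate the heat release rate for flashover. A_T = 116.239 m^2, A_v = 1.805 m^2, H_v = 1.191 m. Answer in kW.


7.8*A_T = 906.66
sqrt(H_v) = 1.0913
378*A_v*sqrt(H_v) = 744.60
Q = 906.66 + 744.60 = 1651.3 kW

1651.3 kW


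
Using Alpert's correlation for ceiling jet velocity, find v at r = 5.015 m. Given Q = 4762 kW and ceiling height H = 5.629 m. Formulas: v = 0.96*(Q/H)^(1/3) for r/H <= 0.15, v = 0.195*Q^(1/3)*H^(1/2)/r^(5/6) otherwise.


r/H = 5.015 / 5.629 = 0.89092
r/H > 0.15, so v = 0.195*Q^(1/3)*H^(1/2)/r^(5/6)
Q^(1/3) = 16.824
H^(1/2) = 2.3726
r^(5/6) = 3.8332
v = 0.195 * 16.824 * 2.3726 / 3.8332 = 2.0306 m/s

2.0306 m/s


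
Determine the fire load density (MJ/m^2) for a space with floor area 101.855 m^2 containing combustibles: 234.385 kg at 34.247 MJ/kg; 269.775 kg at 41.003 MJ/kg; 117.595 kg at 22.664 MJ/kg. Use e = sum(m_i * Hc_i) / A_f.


Total energy = 234.385*34.247 + 269.775*41.003 + 117.595*22.664
= 8026.983 + 11061.58 + 2665.173
= 21753.74 MJ
e = 21753.74 / 101.855 = 213.58 MJ/m^2

213.58 MJ/m^2


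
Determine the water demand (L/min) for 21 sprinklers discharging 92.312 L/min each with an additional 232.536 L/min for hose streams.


Sprinkler demand = 21 * 92.312 = 1938.552 L/min
Total = 1938.552 + 232.536 = 2171.088 L/min

2171.088 L/min


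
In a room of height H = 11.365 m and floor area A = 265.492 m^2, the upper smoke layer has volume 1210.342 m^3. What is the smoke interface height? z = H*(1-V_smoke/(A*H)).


V/(A*H) = 0.40113
1 - 0.40113 = 0.59887
z = 11.365 * 0.59887 = 6.8061 m

6.8061 m


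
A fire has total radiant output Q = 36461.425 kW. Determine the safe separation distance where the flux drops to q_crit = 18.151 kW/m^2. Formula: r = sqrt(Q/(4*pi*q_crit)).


4*pi*q_crit = 228.09
Q/(4*pi*q_crit) = 159.85
r = sqrt(159.85) = 12.643 m

12.643 m


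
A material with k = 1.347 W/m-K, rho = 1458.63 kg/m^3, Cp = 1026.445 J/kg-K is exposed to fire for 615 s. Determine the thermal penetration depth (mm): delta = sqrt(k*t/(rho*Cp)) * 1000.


alpha = 1.347 / (1458.63 * 1026.445) = 8.9968e-07 m^2/s
alpha * t = 0.00055330
delta = sqrt(0.00055330) * 1000 = 23.522 mm

23.522 mm


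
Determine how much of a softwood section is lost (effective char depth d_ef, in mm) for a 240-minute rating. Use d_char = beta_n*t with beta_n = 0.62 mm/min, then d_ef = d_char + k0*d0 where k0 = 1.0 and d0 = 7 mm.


d_char = 0.62 * 240 = 148.8 mm
d_ef = 148.8 + 1.0*7 = 155.8 mm

155.8 mm


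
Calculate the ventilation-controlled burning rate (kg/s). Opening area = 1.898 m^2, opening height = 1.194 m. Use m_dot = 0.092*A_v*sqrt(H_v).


sqrt(H_v) = 1.0927
m_dot = 0.092 * 1.898 * 1.0927 = 0.19080 kg/s

0.19080 kg/s


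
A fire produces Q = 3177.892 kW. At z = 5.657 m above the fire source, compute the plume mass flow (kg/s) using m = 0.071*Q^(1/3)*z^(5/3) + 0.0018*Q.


Q^(1/3) = 14.702
z^(5/3) = 17.960
First term = 0.071 * 14.702 * 17.960 = 18.748
Second term = 0.0018 * 3177.892 = 5.7202
m = 24.468 kg/s

24.468 kg/s


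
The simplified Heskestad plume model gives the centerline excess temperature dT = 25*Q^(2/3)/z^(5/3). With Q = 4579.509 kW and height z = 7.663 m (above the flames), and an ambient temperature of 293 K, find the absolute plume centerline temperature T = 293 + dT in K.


Q^(2/3) = 275.77
z^(5/3) = 29.785
dT = 25 * 275.77 / 29.785 = 231.47 K
T = 293 + 231.47 = 524.47 K

524.47 K


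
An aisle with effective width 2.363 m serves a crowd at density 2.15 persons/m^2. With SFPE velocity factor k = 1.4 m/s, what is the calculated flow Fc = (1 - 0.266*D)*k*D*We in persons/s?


1 - 0.266*D = 1 - 0.266*2.15 = 0.42810
Fs = 0.42810 * 1.4 * 2.15 = 1.2886 persons/(s*m)
Fc = 1.2886 * 2.363 = 3.0449 persons/s

3.0449 persons/s


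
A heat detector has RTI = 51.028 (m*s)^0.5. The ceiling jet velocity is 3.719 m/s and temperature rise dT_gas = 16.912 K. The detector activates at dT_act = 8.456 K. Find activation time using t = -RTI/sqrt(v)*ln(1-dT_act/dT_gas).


dT_act/dT_gas = 0.5
ln(1 - 0.5) = -0.69315
t = -51.028 / sqrt(3.719) * -0.69315 = 18.341 s

18.341 s


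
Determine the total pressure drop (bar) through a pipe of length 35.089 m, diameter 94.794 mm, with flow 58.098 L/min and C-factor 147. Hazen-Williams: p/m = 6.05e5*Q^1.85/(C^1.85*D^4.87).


Q^1.85 = 1835.3
C^1.85 = 10222
D^4.87 = 4.2357e+09
p/m = 2.5644e-05 bar/m
p_total = 2.5644e-05 * 35.089 = 0.00089984 bar

0.00089984 bar


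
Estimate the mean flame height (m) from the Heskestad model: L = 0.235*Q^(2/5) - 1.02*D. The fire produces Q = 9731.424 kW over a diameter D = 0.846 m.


Q^(2/5) = 39.380
0.235 * Q^(2/5) = 9.2542
1.02 * D = 0.86292
L = 8.3913 m

8.3913 m


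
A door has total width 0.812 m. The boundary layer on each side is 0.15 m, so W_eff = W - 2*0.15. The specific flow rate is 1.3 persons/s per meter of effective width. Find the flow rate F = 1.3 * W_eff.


W_eff = 0.812 - 0.30 = 0.512 m
F = 1.3 * 0.512 = 0.66560 persons/s

0.66560 persons/s


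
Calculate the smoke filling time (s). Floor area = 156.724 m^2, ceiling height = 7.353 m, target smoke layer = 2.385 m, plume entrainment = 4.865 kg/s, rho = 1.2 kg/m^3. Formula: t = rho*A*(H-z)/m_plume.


H - z = 4.968 m
t = 1.2 * 156.724 * 4.968 / 4.865 = 192.05 s

192.05 s


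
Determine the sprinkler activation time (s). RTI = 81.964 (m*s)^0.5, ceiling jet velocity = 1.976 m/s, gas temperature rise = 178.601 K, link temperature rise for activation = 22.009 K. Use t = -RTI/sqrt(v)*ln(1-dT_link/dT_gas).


dT_link/dT_gas = 0.12323
ln(1 - 0.12323) = -0.13151
t = -81.964 / sqrt(1.976) * -0.13151 = 7.6681 s

7.6681 s


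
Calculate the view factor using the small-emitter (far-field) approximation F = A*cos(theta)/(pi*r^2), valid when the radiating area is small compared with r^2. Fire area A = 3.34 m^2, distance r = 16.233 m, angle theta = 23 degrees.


cos(23 deg) = 0.92050
pi*r^2 = 827.84
F = 3.34 * 0.92050 / 827.84 = 0.0037139

0.0037139


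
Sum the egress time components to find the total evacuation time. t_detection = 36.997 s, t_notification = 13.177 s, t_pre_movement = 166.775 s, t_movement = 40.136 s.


Total = 36.997 + 13.177 + 166.775 + 40.136 = 257.085 s

257.085 s


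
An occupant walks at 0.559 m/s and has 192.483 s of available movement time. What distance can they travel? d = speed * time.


d = 0.559 * 192.483 = 107.60 m

107.60 m


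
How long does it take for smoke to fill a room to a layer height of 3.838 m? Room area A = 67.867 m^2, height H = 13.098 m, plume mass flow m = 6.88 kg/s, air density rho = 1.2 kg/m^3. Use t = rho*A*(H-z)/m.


H - z = 9.26 m
t = 1.2 * 67.867 * 9.26 / 6.88 = 109.61 s

109.61 s


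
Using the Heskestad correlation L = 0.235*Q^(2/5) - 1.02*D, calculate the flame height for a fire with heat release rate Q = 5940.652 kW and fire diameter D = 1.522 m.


Q^(2/5) = 32.325
0.235 * Q^(2/5) = 7.5963
1.02 * D = 1.5524
L = 6.0438 m

6.0438 m


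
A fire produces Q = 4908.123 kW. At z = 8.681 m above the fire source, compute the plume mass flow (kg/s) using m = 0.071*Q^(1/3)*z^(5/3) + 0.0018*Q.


Q^(1/3) = 16.994
z^(5/3) = 36.668
First term = 0.071 * 16.994 * 36.668 = 44.243
Second term = 0.0018 * 4908.123 = 8.8346
m = 53.078 kg/s

53.078 kg/s


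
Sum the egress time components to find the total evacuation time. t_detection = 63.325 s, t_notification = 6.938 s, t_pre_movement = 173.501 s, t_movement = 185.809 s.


Total = 63.325 + 6.938 + 173.501 + 185.809 = 429.573 s

429.573 s


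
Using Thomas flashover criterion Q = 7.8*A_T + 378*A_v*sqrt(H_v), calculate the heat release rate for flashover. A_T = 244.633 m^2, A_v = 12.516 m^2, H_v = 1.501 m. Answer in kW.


7.8*A_T = 1908.1
sqrt(H_v) = 1.2252
378*A_v*sqrt(H_v) = 5796.3
Q = 1908.1 + 5796.3 = 7704.4 kW

7704.4 kW


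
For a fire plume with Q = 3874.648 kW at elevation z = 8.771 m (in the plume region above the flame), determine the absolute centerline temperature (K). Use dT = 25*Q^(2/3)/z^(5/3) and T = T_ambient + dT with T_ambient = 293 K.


Q^(2/3) = 246.69
z^(5/3) = 37.303
dT = 25 * 246.69 / 37.303 = 165.33 K
T = 293 + 165.33 = 458.33 K

458.33 K


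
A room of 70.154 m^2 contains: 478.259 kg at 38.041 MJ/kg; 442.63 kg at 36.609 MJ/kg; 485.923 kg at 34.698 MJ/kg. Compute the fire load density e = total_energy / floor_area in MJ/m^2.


Total energy = 478.259*38.041 + 442.63*36.609 + 485.923*34.698
= 18193.45 + 16204.24 + 16860.56
= 51258.25 MJ
e = 51258.25 / 70.154 = 730.65 MJ/m^2

730.65 MJ/m^2


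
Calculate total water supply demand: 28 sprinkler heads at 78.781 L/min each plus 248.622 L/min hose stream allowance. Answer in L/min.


Sprinkler demand = 28 * 78.781 = 2205.868 L/min
Total = 2205.868 + 248.622 = 2454.49 L/min

2454.49 L/min


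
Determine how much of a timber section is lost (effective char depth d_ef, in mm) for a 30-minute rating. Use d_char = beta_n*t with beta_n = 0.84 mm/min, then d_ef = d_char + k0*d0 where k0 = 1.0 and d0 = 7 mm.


d_char = 0.84 * 30 = 25.2 mm
d_ef = 25.2 + 1.0*7 = 32.2 mm

32.2 mm


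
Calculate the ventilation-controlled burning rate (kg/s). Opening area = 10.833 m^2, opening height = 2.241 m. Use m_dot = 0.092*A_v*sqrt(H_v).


sqrt(H_v) = 1.4970
m_dot = 0.092 * 10.833 * 1.4970 = 1.4920 kg/s

1.4920 kg/s


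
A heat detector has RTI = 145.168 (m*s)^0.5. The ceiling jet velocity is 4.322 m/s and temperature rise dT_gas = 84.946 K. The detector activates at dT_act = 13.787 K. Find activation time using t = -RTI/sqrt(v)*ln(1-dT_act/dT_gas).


dT_act/dT_gas = 0.16230
ln(1 - 0.16230) = -0.17710
t = -145.168 / sqrt(4.322) * -0.17710 = 12.366 s

12.366 s


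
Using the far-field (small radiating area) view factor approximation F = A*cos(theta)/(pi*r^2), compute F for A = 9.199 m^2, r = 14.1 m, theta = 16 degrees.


cos(16 deg) = 0.96126
pi*r^2 = 624.58
F = 9.199 * 0.96126 / 624.58 = 0.014158

0.014158


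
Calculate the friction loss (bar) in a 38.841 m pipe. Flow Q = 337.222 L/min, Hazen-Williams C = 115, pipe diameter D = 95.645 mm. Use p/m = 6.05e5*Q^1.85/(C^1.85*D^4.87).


Q^1.85 = 47495
C^1.85 = 6490.7
D^4.87 = 4.4241e+09
p/m = 0.0010007 bar/m
p_total = 0.0010007 * 38.841 = 0.038866 bar

0.038866 bar


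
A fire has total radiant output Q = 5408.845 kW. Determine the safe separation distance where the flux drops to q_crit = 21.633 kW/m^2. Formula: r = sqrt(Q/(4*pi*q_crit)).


4*pi*q_crit = 271.85
Q/(4*pi*q_crit) = 19.897
r = sqrt(19.897) = 4.4606 m

4.4606 m


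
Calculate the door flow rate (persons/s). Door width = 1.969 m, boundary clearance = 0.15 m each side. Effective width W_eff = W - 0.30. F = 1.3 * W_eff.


W_eff = 1.969 - 0.30 = 1.669 m
F = 1.3 * 1.669 = 2.1697 persons/s

2.1697 persons/s


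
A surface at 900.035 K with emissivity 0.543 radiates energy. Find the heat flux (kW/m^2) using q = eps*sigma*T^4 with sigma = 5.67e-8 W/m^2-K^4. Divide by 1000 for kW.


T^4 = 6.5620e+11
q = 0.543 * 5.67e-8 * 6.5620e+11 / 1000 = 20.203 kW/m^2

20.203 kW/m^2


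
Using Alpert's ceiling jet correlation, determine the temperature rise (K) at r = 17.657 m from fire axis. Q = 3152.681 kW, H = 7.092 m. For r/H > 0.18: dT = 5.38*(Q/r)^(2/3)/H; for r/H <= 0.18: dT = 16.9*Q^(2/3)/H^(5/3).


r/H = 17.657 / 7.092 = 2.4897
r/H > 0.18, so dT = 5.38*(Q/r)^(2/3)/H
Q/r = 178.55
(Q/r)^(2/3) = 31.708
dT = 5.38 * 31.708 / 7.092 = 24.054 K

24.054 K


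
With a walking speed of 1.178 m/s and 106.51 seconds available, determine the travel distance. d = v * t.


d = 1.178 * 106.51 = 125.47 m

125.47 m


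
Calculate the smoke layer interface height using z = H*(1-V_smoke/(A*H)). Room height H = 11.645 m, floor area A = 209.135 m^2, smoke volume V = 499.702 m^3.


V/(A*H) = 0.20518
1 - 0.20518 = 0.79482
z = 11.645 * 0.79482 = 9.2556 m

9.2556 m


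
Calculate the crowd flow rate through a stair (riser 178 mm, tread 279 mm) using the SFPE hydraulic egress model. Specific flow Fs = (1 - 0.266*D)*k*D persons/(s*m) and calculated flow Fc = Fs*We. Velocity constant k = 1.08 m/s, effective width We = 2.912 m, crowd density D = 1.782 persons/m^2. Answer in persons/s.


1 - 0.266*D = 1 - 0.266*1.782 = 0.52599
Fs = 0.52599 * 1.08 * 1.782 = 1.0123 persons/(s*m)
Fc = 1.0123 * 2.912 = 2.9478 persons/s

2.9478 persons/s


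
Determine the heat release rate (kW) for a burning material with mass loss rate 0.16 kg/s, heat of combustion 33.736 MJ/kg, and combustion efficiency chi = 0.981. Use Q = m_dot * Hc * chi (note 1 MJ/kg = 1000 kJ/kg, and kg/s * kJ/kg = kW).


Hc = 33.736 MJ/kg = 33.736 * 1000 kJ/kg = 33736 kJ/kg
Q = 0.16 kg/s * 33736 kJ/kg * 0.981 = 5295.2 kW

5295.2 kW


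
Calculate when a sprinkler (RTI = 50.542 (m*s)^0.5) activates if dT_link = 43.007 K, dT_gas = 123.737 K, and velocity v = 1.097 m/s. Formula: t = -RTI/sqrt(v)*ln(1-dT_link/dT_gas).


dT_link/dT_gas = 0.34757
ln(1 - 0.34757) = -0.42705
t = -50.542 / sqrt(1.097) * -0.42705 = 20.608 s

20.608 s


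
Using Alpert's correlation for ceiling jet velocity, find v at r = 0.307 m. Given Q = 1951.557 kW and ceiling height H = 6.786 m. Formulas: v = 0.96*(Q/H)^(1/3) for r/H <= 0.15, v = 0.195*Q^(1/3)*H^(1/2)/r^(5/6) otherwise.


r/H = 0.307 / 6.786 = 0.045240
r/H <= 0.15, so v = 0.96*(Q/H)^(1/3)
Q/H = 287.59
(Q/H)^(1/3) = 6.6007
v = 0.96 * 6.6007 = 6.3367 m/s

6.3367 m/s


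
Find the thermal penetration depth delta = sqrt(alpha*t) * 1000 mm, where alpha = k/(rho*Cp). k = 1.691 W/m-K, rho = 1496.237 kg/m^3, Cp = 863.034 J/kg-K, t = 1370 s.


alpha = 1.691 / (1496.237 * 863.034) = 1.3095e-06 m^2/s
alpha * t = 0.0017941
delta = sqrt(0.0017941) * 1000 = 42.356 mm

42.356 mm


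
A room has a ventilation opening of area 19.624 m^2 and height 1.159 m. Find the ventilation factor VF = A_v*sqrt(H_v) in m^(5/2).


sqrt(H_v) = 1.0766
VF = 19.624 * 1.0766 = 21.127 m^(5/2)

21.127 m^(5/2)


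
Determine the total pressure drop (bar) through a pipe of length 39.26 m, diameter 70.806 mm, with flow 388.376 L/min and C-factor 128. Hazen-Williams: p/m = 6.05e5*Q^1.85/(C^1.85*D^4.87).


Q^1.85 = 61676
C^1.85 = 7913.0
D^4.87 = 1.0229e+09
p/m = 0.0046099 bar/m
p_total = 0.0046099 * 39.26 = 0.18099 bar

0.18099 bar


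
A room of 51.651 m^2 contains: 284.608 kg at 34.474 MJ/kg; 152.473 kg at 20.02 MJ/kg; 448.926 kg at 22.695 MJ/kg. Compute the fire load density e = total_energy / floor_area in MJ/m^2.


Total energy = 284.608*34.474 + 152.473*20.02 + 448.926*22.695
= 9811.576 + 3052.509 + 10188.38
= 23052.46 MJ
e = 23052.46 / 51.651 = 446.31 MJ/m^2

446.31 MJ/m^2


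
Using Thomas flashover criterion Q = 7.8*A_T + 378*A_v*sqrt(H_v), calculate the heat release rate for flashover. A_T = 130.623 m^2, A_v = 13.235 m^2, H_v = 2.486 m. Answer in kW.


7.8*A_T = 1018.9
sqrt(H_v) = 1.5767
378*A_v*sqrt(H_v) = 7888.0
Q = 1018.9 + 7888.0 = 8906.8 kW

8906.8 kW


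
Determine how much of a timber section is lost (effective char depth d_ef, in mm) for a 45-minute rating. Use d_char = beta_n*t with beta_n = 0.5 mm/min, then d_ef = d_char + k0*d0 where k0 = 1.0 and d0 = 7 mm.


d_char = 0.5 * 45 = 22.5 mm
d_ef = 22.5 + 1.0*7 = 29.5 mm

29.5 mm


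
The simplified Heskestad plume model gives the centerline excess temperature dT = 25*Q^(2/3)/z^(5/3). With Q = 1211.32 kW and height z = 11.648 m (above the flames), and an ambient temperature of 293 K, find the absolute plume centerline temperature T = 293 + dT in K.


Q^(2/3) = 113.63
z^(5/3) = 59.853
dT = 25 * 113.63 / 59.853 = 47.464 K
T = 293 + 47.464 = 340.46 K

340.46 K


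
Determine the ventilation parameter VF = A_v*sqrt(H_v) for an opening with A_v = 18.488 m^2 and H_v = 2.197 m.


sqrt(H_v) = 1.4822
VF = 18.488 * 1.4822 = 27.403 m^(5/2)

27.403 m^(5/2)


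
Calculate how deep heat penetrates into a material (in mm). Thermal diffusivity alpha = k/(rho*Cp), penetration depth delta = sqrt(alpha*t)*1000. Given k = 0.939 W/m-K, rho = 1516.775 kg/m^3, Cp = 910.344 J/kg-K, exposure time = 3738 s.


alpha = 0.939 / (1516.775 * 910.344) = 6.8005e-07 m^2/s
alpha * t = 0.0025420
delta = sqrt(0.0025420) * 1000 = 50.418 mm

50.418 mm


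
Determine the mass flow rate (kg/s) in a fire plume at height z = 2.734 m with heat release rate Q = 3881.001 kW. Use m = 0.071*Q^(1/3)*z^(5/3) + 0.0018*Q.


Q^(1/3) = 15.715
z^(5/3) = 5.3456
First term = 0.071 * 15.715 * 5.3456 = 5.9645
Second term = 0.0018 * 3881.001 = 6.9858
m = 12.950 kg/s

12.950 kg/s


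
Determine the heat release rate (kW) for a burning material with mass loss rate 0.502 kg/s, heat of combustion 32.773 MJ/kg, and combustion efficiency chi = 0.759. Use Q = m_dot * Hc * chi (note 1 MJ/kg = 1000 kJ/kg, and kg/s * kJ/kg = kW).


Hc = 32.773 MJ/kg = 32.773 * 1000 kJ/kg = 32773 kJ/kg
Q = 0.502 kg/s * 32773 kJ/kg * 0.759 = 12487 kW

12487 kW


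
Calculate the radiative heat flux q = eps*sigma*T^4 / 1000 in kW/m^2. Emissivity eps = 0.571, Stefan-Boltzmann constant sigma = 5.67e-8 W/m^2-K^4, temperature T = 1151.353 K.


T^4 = 1.7573e+12
q = 0.571 * 5.67e-8 * 1.7573e+12 / 1000 = 56.892 kW/m^2

56.892 kW/m^2


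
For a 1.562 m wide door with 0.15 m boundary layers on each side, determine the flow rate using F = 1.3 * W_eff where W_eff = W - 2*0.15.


W_eff = 1.562 - 0.30 = 1.262 m
F = 1.3 * 1.262 = 1.6406 persons/s

1.6406 persons/s


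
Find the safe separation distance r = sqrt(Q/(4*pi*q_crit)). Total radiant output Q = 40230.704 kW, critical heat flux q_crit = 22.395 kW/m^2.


4*pi*q_crit = 281.42
Q/(4*pi*q_crit) = 142.95
r = sqrt(142.95) = 11.956 m

11.956 m


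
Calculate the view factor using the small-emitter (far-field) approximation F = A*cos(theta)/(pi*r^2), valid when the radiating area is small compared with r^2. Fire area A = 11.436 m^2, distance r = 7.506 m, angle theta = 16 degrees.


cos(16 deg) = 0.96126
pi*r^2 = 177.00
F = 11.436 * 0.96126 / 177.00 = 0.062108

0.062108


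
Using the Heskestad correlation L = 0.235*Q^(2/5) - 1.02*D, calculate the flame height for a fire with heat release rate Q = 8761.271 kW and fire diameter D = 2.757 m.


Q^(2/5) = 37.760
0.235 * Q^(2/5) = 8.8735
1.02 * D = 2.8121
L = 6.0614 m

6.0614 m


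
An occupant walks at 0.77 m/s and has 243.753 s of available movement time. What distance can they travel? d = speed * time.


d = 0.77 * 243.753 = 187.69 m

187.69 m


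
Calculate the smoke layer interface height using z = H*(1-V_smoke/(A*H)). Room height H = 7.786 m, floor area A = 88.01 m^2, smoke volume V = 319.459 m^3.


V/(A*H) = 0.46620
1 - 0.46620 = 0.53380
z = 7.786 * 0.53380 = 4.1562 m

4.1562 m


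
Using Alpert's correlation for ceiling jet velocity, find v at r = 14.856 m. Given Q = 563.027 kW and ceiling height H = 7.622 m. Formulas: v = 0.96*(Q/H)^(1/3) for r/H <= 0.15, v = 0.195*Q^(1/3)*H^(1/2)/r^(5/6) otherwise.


r/H = 14.856 / 7.622 = 1.9491
r/H > 0.15, so v = 0.195*Q^(1/3)*H^(1/2)/r^(5/6)
Q^(1/3) = 8.2574
H^(1/2) = 2.7608
r^(5/6) = 9.4751
v = 0.195 * 8.2574 * 2.7608 / 9.4751 = 0.46917 m/s

0.46917 m/s


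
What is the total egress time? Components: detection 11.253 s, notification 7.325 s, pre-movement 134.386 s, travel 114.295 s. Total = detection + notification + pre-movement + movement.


Total = 11.253 + 7.325 + 134.386 + 114.295 = 267.259 s

267.259 s


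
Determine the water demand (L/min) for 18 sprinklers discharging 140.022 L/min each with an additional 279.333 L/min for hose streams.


Sprinkler demand = 18 * 140.022 = 2520.396 L/min
Total = 2520.396 + 279.333 = 2799.729 L/min

2799.729 L/min


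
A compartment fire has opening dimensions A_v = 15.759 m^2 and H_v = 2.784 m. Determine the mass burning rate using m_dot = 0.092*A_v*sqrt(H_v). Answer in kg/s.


sqrt(H_v) = 1.6685
m_dot = 0.092 * 15.759 * 1.6685 = 2.4191 kg/s

2.4191 kg/s


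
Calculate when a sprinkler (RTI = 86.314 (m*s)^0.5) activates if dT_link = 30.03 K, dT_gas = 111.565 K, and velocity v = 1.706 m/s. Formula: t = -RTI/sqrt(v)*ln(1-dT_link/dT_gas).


dT_link/dT_gas = 0.26917
ln(1 - 0.26917) = -0.31358
t = -86.314 / sqrt(1.706) * -0.31358 = 20.722 s

20.722 s


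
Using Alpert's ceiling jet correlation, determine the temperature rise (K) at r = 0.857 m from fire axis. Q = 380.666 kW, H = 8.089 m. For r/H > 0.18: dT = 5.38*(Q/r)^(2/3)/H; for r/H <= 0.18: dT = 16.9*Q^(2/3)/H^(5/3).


r/H = 0.857 / 8.089 = 0.10595
r/H <= 0.18, so dT = 16.9*Q^(2/3)/H^(5/3)
Q^(2/3) = 52.525
H^(5/3) = 32.596
dT = 16.9 * 52.525 / 32.596 = 27.233 K

27.233 K


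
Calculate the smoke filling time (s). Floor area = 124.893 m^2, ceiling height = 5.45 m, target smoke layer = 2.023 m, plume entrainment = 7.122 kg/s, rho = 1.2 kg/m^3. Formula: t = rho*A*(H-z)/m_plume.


H - z = 3.427 m
t = 1.2 * 124.893 * 3.427 / 7.122 = 72.116 s

72.116 s


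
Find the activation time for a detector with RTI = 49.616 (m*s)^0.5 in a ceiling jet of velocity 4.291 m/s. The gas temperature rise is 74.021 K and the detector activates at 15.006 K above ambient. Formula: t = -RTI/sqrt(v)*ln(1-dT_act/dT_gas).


dT_act/dT_gas = 0.20273
ln(1 - 0.20273) = -0.22656
t = -49.616 / sqrt(4.291) * -0.22656 = 5.4265 s

5.4265 s


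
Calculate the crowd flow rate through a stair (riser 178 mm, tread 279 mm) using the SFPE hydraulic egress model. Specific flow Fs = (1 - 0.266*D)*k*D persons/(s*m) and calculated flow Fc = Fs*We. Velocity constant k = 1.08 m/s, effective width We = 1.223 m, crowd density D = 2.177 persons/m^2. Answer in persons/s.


1 - 0.266*D = 1 - 0.266*2.177 = 0.42092
Fs = 0.42092 * 1.08 * 2.177 = 0.98965 persons/(s*m)
Fc = 0.98965 * 1.223 = 1.2103 persons/s

1.2103 persons/s


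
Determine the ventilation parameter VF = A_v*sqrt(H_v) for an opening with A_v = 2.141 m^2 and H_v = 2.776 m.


sqrt(H_v) = 1.6661
VF = 2.141 * 1.6661 = 3.5672 m^(5/2)

3.5672 m^(5/2)


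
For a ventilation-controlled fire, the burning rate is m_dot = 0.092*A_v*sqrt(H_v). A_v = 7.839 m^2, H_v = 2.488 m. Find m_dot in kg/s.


sqrt(H_v) = 1.5773
m_dot = 0.092 * 7.839 * 1.5773 = 1.1376 kg/s

1.1376 kg/s


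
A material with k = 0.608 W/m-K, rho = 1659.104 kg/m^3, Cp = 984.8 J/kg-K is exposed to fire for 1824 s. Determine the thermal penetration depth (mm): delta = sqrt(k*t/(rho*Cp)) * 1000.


alpha = 0.608 / (1659.104 * 984.8) = 3.7212e-07 m^2/s
alpha * t = 0.00067875
delta = sqrt(0.00067875) * 1000 = 26.053 mm

26.053 mm


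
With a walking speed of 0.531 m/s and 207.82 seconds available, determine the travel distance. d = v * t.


d = 0.531 * 207.82 = 110.35 m

110.35 m


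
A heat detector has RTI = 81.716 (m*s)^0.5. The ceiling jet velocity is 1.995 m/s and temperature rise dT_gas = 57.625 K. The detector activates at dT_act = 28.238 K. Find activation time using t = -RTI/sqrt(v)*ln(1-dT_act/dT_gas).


dT_act/dT_gas = 0.49003
ln(1 - 0.49003) = -0.67340
t = -81.716 / sqrt(1.995) * -0.67340 = 38.959 s

38.959 s


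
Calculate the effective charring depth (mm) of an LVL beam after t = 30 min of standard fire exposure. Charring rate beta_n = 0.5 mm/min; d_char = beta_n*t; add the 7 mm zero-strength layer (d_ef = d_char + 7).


d_char = 0.5 * 30 = 15 mm
d_ef = 15 + 1.0*7 = 22 mm

22 mm


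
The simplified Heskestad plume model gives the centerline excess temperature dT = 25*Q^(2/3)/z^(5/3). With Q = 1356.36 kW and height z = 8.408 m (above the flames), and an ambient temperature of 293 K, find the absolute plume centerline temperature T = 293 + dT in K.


Q^(2/3) = 122.53
z^(5/3) = 34.766
dT = 25 * 122.53 / 34.766 = 88.112 K
T = 293 + 88.112 = 381.11 K

381.11 K


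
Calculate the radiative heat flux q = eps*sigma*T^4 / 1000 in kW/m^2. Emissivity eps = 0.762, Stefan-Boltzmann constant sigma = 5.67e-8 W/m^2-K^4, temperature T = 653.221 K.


T^4 = 1.8207e+11
q = 0.762 * 5.67e-8 * 1.8207e+11 / 1000 = 7.8664 kW/m^2

7.8664 kW/m^2


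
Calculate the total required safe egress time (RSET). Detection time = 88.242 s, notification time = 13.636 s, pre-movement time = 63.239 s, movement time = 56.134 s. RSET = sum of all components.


Total = 88.242 + 13.636 + 63.239 + 56.134 = 221.251 s

221.251 s


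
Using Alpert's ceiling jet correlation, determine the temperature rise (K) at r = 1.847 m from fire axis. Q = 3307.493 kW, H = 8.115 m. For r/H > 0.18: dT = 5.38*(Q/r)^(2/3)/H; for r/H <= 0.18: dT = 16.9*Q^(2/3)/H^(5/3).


r/H = 1.847 / 8.115 = 0.22760
r/H > 0.18, so dT = 5.38*(Q/r)^(2/3)/H
Q/r = 1790.7
(Q/r)^(2/3) = 147.46
dT = 5.38 * 147.46 / 8.115 = 97.765 K

97.765 K


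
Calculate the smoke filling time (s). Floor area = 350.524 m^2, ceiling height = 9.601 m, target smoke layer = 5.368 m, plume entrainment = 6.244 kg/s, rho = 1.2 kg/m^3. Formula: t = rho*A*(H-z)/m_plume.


H - z = 4.233 m
t = 1.2 * 350.524 * 4.233 / 6.244 = 285.16 s

285.16 s


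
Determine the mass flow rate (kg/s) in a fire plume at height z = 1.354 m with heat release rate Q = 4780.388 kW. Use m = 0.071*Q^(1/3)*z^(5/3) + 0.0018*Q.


Q^(1/3) = 16.846
z^(5/3) = 1.6572
First term = 0.071 * 16.846 * 1.6572 = 1.9820
Second term = 0.0018 * 4780.388 = 8.6047
m = 10.587 kg/s

10.587 kg/s


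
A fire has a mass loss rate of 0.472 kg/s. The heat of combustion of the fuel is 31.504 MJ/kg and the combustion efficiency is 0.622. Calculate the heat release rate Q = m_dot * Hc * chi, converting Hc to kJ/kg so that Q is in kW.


Hc = 31.504 MJ/kg = 31.504 * 1000 kJ/kg = 31504 kJ/kg
Q = 0.472 kg/s * 31504 kJ/kg * 0.622 = 9249.1 kW

9249.1 kW


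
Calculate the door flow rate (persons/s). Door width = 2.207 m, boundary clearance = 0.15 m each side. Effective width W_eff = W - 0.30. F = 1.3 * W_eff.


W_eff = 2.207 - 0.30 = 1.907 m
F = 1.3 * 1.907 = 2.4791 persons/s

2.4791 persons/s


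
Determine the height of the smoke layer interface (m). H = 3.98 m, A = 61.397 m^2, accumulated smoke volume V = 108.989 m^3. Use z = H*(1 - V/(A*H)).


V/(A*H) = 0.44602
1 - 0.44602 = 0.55398
z = 3.98 * 0.55398 = 2.2048 m

2.2048 m


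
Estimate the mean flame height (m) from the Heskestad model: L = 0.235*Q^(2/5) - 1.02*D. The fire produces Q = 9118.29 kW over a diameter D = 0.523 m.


Q^(2/5) = 38.368
0.235 * Q^(2/5) = 9.0164
1.02 * D = 0.53346
L = 8.4829 m

8.4829 m


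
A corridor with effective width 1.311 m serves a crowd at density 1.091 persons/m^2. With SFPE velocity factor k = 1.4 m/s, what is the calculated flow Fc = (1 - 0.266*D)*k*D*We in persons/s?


1 - 0.266*D = 1 - 0.266*1.091 = 0.70979
Fs = 0.70979 * 1.4 * 1.091 = 1.0841 persons/(s*m)
Fc = 1.0841 * 1.311 = 1.4213 persons/s

1.4213 persons/s
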